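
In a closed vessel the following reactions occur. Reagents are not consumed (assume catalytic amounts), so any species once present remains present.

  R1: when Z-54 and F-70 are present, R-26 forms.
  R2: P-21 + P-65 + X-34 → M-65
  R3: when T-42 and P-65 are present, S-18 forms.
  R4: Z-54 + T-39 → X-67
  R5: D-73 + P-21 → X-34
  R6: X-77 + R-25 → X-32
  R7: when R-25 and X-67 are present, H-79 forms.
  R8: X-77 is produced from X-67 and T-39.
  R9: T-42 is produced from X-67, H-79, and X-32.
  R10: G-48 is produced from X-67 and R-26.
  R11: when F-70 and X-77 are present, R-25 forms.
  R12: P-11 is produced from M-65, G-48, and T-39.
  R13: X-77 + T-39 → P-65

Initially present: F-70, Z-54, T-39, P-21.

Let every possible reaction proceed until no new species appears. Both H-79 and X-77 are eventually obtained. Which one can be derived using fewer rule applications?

X-77

X-77: Z-54 and T-39 present → X-67 forms (R4). X-67 and T-39 present → X-77 forms (R8). [2 rule applications]
H-79: Z-54 and T-39 present → X-67 forms (R4). X-67 and T-39 present → X-77 forms (R8). F-70 and X-77 present → R-25 forms (R11). R-25 and X-67 present → H-79 forms (R7). [4 rule applications]
X-77 needs fewer.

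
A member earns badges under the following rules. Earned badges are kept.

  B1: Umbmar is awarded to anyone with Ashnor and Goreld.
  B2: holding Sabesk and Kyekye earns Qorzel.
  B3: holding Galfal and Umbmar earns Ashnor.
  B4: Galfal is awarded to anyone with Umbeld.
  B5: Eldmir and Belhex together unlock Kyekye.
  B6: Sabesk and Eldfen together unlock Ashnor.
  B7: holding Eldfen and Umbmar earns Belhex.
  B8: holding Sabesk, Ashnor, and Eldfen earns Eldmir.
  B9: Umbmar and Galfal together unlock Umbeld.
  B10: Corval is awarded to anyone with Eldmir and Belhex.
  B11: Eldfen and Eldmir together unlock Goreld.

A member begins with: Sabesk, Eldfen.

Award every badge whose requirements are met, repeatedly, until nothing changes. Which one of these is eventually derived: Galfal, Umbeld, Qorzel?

Qorzel

With Sabesk and Eldfen, Ashnor is earned (B6).
With Sabesk, Ashnor, and Eldfen, Eldmir is earned (B8).
With Eldfen and Eldmir, Goreld is earned (B11).
With Ashnor and Goreld, Umbmar is earned (B1).
With Eldfen and Umbmar, Belhex is earned (B7).
With Eldmir and Belhex, Kyekye is earned (B5).
With Sabesk and Kyekye, Qorzel is earned (B2).
Galfal would need Umbeld (B4), but Umbeld is never earned. Umbeld would need Umbmar and Galfal (B9), but Galfal is never earned.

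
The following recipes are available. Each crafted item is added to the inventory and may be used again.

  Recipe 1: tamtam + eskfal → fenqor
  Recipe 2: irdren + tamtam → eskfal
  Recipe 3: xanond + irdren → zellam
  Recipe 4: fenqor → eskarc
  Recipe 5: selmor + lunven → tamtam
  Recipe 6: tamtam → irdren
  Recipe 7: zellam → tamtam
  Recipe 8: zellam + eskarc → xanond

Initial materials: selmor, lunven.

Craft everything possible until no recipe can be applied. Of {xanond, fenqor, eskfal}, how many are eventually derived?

selmor + lunven → tamtam (Recipe 5).
Using Recipe 6, tamtam makes irdren.
irdren + tamtam → eskfal (Recipe 2).
tamtam + eskfal → fenqor (Recipe 1).
xanond would need zellam and eskarc (Recipe 8), but zellam is never obtained.
fenqor: reached.
eskfal: reached.
Reached: fenqor and eskfal — 2 of the 3.

2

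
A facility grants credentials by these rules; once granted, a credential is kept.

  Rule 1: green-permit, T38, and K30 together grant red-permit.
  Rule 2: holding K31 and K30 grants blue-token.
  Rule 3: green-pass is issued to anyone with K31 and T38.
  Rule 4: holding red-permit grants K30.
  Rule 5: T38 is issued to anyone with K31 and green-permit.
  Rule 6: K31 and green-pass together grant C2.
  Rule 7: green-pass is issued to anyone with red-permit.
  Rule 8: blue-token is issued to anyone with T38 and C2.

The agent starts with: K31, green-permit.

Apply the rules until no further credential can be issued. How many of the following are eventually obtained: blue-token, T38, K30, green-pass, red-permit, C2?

4

Holding K31 and green-permit grants T38 (Rule 5).
Holding K31 and T38 grants green-pass (Rule 3).
Holding K31 and green-pass grants C2 (Rule 6).
Holding T38 and C2 grants blue-token (Rule 8).
blue-token: reached.
T38: reached.
K30 would need red-permit (Rule 4), but red-permit is never granted.
green-pass: reached.
red-permit would need green-permit, T38, and K30 (Rule 1), but K30 is never granted.
C2: reached.
Reached: blue-token, T38, green-pass, and C2 — 4 of the 6.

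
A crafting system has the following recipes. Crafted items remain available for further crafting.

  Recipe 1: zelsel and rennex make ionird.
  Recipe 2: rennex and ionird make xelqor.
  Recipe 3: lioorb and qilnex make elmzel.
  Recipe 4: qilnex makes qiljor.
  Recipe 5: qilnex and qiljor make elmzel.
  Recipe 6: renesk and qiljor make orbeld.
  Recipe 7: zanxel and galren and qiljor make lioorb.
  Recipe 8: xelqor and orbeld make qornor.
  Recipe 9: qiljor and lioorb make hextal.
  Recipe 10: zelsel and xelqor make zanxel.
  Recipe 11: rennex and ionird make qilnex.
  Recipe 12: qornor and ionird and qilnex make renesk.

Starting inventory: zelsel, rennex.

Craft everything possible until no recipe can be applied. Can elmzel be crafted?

zelsel and rennex → ionird (Recipe 1).
rennex and ionird → qilnex (Recipe 11).
qilnex → qiljor (Recipe 4).
Using Recipe 5, qilnex and qiljor make elmzel.

Yes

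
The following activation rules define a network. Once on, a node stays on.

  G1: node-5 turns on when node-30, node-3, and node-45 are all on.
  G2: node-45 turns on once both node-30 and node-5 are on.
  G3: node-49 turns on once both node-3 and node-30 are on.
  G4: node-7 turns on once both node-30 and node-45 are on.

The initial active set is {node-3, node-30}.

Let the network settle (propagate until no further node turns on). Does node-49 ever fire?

G3: node-3 and node-30 on → node-49 on.

Yes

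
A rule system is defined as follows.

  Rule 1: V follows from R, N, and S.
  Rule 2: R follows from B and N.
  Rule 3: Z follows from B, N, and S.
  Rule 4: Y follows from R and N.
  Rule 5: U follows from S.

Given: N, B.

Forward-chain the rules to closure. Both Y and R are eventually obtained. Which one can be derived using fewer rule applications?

R: B and N hold, so R follows (Rule 2). [1 rule application]
Y: B and N hold, so R follows (Rule 2). From R and N, Rule 4 gives Y. [2 rule applications]
R needs fewer.

R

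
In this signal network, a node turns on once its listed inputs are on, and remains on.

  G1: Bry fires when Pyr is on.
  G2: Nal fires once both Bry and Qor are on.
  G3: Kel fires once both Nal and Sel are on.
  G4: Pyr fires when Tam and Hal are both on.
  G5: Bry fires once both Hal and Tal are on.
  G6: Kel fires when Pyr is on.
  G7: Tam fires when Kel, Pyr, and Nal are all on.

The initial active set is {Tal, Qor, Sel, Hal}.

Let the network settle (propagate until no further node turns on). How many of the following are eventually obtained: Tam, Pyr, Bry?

1

G5: Hal and Tal on → Bry on.
Tam would need Kel, Pyr, and Nal (G7), but Pyr never turns on.
Pyr would need Tam and Hal (G4), but Tam never turns on.
Bry: reached.
Reached: Bry — 1 of the 3.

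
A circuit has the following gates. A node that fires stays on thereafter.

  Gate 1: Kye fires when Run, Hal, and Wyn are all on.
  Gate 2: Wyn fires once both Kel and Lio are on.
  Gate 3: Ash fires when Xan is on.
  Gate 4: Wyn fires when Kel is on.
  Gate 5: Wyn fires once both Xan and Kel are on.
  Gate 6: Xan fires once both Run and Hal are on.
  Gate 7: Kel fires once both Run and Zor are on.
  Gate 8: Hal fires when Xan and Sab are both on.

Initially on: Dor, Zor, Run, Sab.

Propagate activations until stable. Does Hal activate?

Hal would need Xan and Sab (Gate 8), but Xan never turns on.

No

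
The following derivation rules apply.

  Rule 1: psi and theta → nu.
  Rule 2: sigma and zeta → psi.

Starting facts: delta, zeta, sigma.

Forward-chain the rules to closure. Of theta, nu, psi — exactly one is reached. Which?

psi

sigma and zeta hold, so psi follows (Rule 2).
No rule produces theta, and it is not given. nu would need psi and theta (Rule 1), but theta is never established.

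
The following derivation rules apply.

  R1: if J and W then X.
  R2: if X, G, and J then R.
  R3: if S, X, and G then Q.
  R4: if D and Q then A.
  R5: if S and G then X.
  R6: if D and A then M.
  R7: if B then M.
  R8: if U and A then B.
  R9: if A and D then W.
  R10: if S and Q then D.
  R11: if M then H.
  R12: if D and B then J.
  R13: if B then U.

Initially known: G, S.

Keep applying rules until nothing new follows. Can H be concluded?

Yes

S and G hold, so X follows (R5).
S, X, and G hold, so Q follows (R3).
From S and Q, R10 gives D.
From D and Q, R4 gives A.
From D and A, R6 gives M.
M holds, so H follows (R11).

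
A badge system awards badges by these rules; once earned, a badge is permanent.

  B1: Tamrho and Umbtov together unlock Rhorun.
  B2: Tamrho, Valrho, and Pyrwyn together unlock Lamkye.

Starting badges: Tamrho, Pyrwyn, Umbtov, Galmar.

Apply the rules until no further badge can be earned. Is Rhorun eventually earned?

With Tamrho and Umbtov, Rhorun is earned (B1).

Yes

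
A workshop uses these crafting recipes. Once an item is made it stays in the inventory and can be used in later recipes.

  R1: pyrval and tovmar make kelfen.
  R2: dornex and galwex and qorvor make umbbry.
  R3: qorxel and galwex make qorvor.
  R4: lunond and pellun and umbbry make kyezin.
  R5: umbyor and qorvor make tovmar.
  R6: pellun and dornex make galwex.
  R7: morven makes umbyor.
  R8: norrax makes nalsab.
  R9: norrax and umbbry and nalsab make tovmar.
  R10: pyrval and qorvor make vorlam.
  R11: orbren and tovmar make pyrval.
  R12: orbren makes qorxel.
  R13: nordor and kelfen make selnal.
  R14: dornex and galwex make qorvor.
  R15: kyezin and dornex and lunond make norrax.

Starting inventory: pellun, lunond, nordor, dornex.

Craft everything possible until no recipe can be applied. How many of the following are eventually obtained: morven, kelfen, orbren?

0

No rule produces morven, and it is not given.
kelfen would need pyrval and tovmar (R1), but pyrval is never obtained.
No rule produces orbren, and it is not given.
None of the 3 are reached.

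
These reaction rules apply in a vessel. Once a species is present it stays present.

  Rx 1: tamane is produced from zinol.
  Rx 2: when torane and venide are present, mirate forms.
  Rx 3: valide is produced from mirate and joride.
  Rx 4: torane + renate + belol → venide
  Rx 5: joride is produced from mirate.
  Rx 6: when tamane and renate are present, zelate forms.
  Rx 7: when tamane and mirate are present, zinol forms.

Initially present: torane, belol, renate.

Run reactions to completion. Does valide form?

Yes

torane, renate, and belol present → venide forms (Rx 4).
torane and venide present → mirate forms (Rx 2).
mirate present → joride forms (Rx 5).
mirate and joride present → valide forms (Rx 3).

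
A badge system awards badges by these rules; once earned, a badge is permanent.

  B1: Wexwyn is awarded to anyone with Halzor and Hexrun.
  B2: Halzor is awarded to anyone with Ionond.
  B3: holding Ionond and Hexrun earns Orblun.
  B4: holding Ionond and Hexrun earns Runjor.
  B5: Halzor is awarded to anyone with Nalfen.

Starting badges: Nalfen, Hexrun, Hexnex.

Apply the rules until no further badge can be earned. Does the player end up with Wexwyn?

With Nalfen, Halzor is earned (B5).
With Halzor and Hexrun, Wexwyn is earned (B1).

Yes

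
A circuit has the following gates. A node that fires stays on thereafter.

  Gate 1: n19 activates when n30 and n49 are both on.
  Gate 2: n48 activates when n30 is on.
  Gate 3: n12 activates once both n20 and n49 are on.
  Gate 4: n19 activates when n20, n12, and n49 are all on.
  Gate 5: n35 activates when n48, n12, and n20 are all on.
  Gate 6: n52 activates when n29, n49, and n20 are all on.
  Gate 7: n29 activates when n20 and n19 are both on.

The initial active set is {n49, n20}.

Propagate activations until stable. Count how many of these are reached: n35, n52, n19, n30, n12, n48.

n20 and n49 are on, so n12 activates (Gate 3).
n20, n12, and n49 are on, so n19 activates (Gate 4).
Gate 7: n20 and n19 on → n29 on.
Gate 6: n29, n49, and n20 on → n52 on.
n35 would need n48, n12, and n20 (Gate 5), but n48 never turns on.
n52: reached.
n19: reached.
No rule produces n30, and it is not given.
n12: reached.
n48 would need n30 (Gate 2), but n30 never turns on.
Reached: n52, n19, and n12 — 3 of the 6.

3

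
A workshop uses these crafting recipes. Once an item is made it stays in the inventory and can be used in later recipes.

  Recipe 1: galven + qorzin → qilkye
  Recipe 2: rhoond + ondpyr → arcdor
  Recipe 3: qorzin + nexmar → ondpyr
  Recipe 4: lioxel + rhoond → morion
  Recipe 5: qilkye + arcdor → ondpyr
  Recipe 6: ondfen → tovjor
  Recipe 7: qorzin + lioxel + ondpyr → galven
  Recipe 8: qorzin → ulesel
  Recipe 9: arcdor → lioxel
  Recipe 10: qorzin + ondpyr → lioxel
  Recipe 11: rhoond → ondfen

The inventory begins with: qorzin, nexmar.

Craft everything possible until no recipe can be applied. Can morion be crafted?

No

morion would need lioxel and rhoond (Recipe 4), but rhoond is never obtained.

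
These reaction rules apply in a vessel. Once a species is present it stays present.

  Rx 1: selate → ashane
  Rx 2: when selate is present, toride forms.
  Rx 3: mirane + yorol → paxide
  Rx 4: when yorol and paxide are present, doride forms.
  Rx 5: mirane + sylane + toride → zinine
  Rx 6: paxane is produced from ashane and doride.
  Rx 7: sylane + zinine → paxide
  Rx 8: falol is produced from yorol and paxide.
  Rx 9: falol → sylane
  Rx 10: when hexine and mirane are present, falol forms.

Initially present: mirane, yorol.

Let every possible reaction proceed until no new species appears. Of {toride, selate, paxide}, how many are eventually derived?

1

mirane and yorol present → paxide forms (Rx 3).
toride would need selate (Rx 2), but selate never forms.
No rule produces selate, and it is not given.
paxide: reached.
Reached: paxide — 1 of the 3.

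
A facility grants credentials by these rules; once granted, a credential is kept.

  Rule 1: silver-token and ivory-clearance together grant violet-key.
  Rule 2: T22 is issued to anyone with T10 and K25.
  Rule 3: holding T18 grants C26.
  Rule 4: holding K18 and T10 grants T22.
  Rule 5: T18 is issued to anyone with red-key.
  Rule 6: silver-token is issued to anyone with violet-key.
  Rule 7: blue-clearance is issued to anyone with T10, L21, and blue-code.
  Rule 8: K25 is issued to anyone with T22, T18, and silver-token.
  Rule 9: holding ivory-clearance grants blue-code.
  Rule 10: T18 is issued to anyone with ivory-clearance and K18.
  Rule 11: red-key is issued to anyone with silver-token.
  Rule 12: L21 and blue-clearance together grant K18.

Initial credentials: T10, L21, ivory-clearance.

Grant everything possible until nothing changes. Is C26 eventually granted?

Holding ivory-clearance grants blue-code (Rule 9).
Holding T10, L21, and blue-code grants blue-clearance (Rule 7).
Holding L21 and blue-clearance grants K18 (Rule 12).
Holding ivory-clearance and K18 grants T18 (Rule 10).
Holding T18 grants C26 (Rule 3).

Yes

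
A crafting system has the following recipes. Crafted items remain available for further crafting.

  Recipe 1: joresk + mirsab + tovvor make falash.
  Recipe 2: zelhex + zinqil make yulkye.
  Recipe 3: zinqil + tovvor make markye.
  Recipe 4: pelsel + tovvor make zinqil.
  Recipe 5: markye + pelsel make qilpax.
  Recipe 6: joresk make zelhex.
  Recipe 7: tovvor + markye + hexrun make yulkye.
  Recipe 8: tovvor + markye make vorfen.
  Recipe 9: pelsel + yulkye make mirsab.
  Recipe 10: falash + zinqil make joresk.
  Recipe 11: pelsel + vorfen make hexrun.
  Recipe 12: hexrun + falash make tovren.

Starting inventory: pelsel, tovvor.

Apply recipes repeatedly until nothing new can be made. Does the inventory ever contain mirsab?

Yes

Using Recipe 4, pelsel and tovvor make zinqil.
Using Recipe 3, zinqil and tovvor make markye.
tovvor + markye → vorfen (Recipe 8).
Using Recipe 11, pelsel and vorfen make hexrun.
tovvor + markye + hexrun → yulkye (Recipe 7).
Using Recipe 9, pelsel and yulkye make mirsab.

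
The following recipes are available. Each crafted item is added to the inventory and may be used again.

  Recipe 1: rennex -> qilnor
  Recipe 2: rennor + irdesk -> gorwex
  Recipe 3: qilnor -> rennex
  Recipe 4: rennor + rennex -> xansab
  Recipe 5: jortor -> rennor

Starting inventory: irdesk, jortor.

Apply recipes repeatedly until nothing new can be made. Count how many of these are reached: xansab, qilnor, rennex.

0

xansab would need rennor and rennex (Recipe 4), but rennex is never obtained.
qilnor would need rennex (Recipe 1), but rennex is never obtained.
rennex would need qilnor (Recipe 3), but qilnor is never obtained.
None of the 3 are reached.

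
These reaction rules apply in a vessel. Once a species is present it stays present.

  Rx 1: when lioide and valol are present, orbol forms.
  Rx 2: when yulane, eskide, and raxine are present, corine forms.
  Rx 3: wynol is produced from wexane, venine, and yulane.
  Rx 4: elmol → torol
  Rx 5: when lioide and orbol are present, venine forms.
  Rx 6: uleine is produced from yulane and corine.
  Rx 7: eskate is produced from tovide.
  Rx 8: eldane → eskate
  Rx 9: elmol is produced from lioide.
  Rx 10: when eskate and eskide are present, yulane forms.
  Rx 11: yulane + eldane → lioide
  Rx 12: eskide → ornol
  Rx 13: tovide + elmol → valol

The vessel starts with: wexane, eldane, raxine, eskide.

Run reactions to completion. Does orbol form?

orbol would need lioide and valol (Rx 1), but valol never forms.

No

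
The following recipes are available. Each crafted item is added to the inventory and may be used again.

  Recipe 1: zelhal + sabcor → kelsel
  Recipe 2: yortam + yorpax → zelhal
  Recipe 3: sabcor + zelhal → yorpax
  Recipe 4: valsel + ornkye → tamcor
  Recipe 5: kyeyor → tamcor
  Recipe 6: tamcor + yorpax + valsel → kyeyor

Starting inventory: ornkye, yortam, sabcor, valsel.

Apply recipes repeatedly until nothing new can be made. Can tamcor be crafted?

valsel + ornkye → tamcor (Recipe 4).

Yes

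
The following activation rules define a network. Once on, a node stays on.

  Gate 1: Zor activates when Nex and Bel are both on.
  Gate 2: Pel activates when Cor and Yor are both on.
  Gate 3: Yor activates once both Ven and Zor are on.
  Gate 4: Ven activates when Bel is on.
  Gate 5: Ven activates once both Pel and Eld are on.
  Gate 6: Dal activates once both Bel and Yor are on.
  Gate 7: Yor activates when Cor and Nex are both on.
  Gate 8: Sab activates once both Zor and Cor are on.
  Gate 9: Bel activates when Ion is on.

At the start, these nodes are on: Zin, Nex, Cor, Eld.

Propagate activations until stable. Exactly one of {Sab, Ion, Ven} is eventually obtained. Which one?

Ven

Cor and Nex are on, so Yor activates (Gate 7).
Gate 2: Cor and Yor on → Pel on.
Pel and Eld are on, so Ven activates (Gate 5).
No rule produces Ion, and it is not given. Sab would need Zor and Cor (Gate 8), but Zor never turns on.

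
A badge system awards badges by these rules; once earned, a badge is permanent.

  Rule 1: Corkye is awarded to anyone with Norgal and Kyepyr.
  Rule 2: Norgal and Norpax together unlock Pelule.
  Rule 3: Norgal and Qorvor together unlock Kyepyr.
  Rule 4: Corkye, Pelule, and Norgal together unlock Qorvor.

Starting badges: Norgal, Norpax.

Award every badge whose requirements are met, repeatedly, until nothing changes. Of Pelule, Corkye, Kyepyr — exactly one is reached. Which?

With Norgal and Norpax, Pelule is earned (Rule 2).
Kyepyr would need Norgal and Qorvor (Rule 3), but Qorvor is never earned. Corkye would need Norgal and Kyepyr (Rule 1), but Kyepyr is never earned.

Pelule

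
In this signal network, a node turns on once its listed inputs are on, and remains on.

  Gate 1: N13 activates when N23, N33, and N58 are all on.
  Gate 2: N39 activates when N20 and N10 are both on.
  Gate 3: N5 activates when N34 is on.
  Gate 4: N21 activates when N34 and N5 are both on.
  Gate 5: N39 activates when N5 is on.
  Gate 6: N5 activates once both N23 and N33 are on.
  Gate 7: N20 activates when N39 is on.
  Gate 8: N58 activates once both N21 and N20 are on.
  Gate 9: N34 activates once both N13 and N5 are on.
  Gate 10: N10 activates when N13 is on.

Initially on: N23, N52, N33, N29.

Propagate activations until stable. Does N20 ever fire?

N23 and N33 are on, so N5 activates (Gate 6).
Gate 5: N5 on → N39 on.
Gate 7: N39 on → N20 on.

Yes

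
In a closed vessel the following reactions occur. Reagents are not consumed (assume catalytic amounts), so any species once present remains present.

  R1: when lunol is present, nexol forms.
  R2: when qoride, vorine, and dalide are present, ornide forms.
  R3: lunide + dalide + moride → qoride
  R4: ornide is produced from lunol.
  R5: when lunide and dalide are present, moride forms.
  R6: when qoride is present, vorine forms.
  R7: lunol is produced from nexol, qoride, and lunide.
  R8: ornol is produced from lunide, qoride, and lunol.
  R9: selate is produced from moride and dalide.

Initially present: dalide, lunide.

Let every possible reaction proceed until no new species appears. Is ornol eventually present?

ornol would need lunide, qoride, and lunol (R8), but lunol never forms.

No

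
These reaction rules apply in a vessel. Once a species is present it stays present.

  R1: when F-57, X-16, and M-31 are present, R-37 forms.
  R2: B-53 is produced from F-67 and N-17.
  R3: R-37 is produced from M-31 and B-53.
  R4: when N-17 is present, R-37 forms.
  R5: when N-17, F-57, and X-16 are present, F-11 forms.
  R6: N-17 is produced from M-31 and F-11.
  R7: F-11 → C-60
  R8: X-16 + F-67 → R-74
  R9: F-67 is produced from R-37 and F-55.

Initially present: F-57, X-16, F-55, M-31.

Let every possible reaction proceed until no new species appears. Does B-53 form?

No

B-53 would need F-67 and N-17 (R2), but N-17 never forms.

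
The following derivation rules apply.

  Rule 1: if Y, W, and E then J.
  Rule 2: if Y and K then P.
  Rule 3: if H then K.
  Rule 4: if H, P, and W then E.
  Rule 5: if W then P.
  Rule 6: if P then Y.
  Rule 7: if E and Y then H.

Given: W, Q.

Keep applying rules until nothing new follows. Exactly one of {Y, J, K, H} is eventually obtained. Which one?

From W, Rule 5 gives P.
From P, Rule 6 gives Y.
J would need Y, W, and E (Rule 1), but E is never established. H would need E and Y (Rule 7), but E is never established. K would need H (Rule 3), but H is never established.

Y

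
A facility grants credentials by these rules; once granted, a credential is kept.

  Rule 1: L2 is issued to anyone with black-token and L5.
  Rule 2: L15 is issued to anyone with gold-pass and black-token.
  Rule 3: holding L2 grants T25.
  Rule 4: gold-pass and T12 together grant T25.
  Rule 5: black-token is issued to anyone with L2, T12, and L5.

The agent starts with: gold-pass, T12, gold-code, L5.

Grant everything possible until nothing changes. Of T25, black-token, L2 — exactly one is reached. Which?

Holding gold-pass and T12 grants T25 (Rule 4).
L2 would need black-token and L5 (Rule 1), but black-token is never granted. black-token would need L2, T12, and L5 (Rule 5), but L2 is never granted.

T25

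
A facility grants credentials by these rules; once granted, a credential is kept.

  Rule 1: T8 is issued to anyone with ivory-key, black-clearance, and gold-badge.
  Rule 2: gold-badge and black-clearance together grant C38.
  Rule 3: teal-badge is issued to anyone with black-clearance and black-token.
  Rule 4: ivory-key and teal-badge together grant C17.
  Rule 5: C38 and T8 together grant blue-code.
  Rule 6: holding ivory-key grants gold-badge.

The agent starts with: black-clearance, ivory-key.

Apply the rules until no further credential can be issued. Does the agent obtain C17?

C17 would need ivory-key and teal-badge (Rule 4), but teal-badge is never granted.

No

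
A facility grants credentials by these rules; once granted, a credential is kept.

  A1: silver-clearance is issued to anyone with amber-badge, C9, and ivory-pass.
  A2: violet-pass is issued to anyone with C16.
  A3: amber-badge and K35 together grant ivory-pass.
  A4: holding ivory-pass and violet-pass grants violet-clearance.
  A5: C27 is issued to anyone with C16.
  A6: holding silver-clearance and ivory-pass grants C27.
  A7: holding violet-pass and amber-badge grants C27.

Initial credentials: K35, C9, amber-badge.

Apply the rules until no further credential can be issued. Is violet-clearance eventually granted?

No

violet-clearance would need ivory-pass and violet-pass (A4), but violet-pass is never granted.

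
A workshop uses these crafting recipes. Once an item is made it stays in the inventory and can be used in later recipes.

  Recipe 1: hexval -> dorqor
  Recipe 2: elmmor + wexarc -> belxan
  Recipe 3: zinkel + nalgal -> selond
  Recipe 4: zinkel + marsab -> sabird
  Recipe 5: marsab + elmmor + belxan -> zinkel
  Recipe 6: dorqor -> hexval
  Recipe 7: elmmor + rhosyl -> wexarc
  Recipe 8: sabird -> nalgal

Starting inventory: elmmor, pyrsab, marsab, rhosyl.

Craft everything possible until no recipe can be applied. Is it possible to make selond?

Yes

elmmor + rhosyl -> wexarc (Recipe 7).
Using Recipe 2, elmmor and wexarc make belxan.
Using Recipe 5, marsab, elmmor, and belxan make zinkel.
zinkel + marsab -> sabird (Recipe 4).
Using Recipe 8, sabird makes nalgal.
zinkel + nalgal -> selond (Recipe 3).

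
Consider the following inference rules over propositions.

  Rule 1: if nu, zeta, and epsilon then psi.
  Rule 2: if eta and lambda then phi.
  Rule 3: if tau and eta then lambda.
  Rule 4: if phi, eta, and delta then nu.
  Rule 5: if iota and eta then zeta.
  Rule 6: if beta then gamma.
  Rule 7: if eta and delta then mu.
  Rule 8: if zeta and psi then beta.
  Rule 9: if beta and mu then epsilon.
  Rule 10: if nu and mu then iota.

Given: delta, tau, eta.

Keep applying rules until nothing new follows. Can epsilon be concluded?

No

epsilon would need beta and mu (Rule 9), but beta is never established.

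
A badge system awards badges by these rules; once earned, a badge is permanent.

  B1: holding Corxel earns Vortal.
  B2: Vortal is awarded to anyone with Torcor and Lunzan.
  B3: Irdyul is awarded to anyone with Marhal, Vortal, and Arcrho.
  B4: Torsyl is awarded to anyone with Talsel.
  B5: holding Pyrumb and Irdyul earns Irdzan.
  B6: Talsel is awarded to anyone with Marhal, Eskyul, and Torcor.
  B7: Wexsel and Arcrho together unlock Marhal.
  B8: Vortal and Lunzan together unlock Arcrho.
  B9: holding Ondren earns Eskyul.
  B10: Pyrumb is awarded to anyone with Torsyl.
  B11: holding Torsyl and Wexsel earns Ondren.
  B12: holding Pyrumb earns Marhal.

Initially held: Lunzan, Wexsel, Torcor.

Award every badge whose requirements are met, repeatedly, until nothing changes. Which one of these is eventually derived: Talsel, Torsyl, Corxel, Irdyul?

Irdyul

With Torcor and Lunzan, Vortal is earned (B2).
With Vortal and Lunzan, Arcrho is earned (B8).
With Wexsel and Arcrho, Marhal is earned (B7).
With Marhal, Vortal, and Arcrho, Irdyul is earned (B3).
Talsel would need Marhal, Eskyul, and Torcor (B6), but Eskyul is never earned. No rule produces Corxel, and it is not given. Torsyl would need Talsel (B4), but Talsel is never earned.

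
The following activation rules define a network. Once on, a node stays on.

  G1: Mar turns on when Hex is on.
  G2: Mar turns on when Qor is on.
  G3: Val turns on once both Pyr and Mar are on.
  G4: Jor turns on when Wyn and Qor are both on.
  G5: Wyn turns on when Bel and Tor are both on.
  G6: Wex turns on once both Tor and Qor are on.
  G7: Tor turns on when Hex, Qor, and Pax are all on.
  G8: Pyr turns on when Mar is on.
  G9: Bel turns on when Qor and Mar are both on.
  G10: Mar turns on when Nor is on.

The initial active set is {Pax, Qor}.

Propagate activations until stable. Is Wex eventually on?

No

Wex would need Tor and Qor (G6), but Tor never turns on.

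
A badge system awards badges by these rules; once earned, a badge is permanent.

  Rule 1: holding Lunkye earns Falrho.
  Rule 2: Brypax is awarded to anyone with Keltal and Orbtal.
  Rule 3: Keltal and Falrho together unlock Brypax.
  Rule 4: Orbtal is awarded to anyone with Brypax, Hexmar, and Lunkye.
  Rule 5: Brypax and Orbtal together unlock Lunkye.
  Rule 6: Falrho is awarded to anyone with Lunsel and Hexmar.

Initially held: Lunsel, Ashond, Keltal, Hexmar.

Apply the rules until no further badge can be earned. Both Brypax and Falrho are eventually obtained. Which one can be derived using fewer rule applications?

Falrho

Falrho: With Lunsel and Hexmar, Falrho is earned (Rule 6). [1 rule application]
Brypax: With Lunsel and Hexmar, Falrho is earned (Rule 6). With Keltal and Falrho, Brypax is earned (Rule 3). [2 rule applications]
Falrho needs fewer.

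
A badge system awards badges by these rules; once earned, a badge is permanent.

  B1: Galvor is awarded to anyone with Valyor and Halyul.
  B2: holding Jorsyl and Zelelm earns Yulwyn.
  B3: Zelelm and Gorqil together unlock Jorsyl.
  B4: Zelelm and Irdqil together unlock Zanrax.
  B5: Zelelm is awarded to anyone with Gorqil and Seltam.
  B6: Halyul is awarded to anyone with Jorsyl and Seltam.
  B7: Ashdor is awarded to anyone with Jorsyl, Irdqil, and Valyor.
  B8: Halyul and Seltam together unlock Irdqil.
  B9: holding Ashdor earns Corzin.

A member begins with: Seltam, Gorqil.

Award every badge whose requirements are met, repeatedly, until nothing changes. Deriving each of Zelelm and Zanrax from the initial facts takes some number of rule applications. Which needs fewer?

Zelelm: With Gorqil and Seltam, Zelelm is earned (B5). [1 rule application]
Zanrax: With Gorqil and Seltam, Zelelm is earned (B5). With Zelelm and Gorqil, Jorsyl is earned (B3). With Jorsyl and Seltam, Halyul is earned (B6). With Halyul and Seltam, Irdqil is earned (B8). With Zelelm and Irdqil, Zanrax is earned (B4). [5 rule applications]
Zelelm needs fewer.

Zelelm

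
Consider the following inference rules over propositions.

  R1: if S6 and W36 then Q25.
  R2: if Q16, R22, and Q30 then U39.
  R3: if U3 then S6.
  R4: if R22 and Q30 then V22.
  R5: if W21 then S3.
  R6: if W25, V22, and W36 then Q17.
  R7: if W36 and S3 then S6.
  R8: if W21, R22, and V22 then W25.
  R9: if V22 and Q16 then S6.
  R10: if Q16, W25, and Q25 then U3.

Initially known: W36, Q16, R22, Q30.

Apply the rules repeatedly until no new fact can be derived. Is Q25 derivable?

Yes

R22 and Q30 hold, so V22 follows (R4).
V22 and Q16 hold, so S6 follows (R9).
S6 and W36 hold, so Q25 follows (R1).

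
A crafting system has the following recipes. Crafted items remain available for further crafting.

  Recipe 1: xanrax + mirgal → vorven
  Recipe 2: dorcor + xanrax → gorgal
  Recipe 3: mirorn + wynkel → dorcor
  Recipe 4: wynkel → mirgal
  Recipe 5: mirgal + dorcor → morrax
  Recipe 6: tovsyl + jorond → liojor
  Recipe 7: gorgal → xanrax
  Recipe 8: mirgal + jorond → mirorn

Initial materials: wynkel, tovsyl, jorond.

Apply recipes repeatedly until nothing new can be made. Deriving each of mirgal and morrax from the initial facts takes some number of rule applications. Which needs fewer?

mirgal: Using Recipe 4, wynkel makes mirgal. [1 rule application]
morrax: wynkel → mirgal (Recipe 4). mirgal + jorond → mirorn (Recipe 8). Using Recipe 3, mirorn and wynkel make dorcor. mirgal + dorcor → morrax (Recipe 5). [4 rule applications]
mirgal needs fewer.

mirgal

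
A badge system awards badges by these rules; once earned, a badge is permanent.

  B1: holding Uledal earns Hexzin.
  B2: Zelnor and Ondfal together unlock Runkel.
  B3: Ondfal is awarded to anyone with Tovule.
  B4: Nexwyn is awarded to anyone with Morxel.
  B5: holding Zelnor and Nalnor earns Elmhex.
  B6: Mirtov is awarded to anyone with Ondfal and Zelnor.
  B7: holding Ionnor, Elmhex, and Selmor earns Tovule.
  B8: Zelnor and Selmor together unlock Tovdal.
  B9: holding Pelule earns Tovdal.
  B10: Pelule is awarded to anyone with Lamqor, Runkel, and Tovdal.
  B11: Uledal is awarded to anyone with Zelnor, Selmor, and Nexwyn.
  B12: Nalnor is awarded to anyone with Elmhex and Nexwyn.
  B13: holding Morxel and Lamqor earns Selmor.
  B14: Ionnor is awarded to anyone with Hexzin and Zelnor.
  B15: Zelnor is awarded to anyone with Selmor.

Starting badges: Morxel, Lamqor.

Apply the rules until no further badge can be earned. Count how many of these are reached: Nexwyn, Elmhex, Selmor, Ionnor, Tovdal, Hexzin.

With Morxel, Nexwyn is earned (B4).
With Morxel and Lamqor, Selmor is earned (B13).
With Selmor, Zelnor is earned (B15).
With Zelnor, Selmor, and Nexwyn, Uledal is earned (B11).
With Zelnor and Selmor, Tovdal is earned (B8).
With Uledal, Hexzin is earned (B1).
With Hexzin and Zelnor, Ionnor is earned (B14).
Nexwyn: reached.
Elmhex would need Zelnor and Nalnor (B5), but Nalnor is never earned.
Selmor: reached.
Ionnor: reached.
Tovdal: reached.
Hexzin: reached.
Reached: Nexwyn, Selmor, Ionnor, Tovdal, and Hexzin — 5 of the 6.

5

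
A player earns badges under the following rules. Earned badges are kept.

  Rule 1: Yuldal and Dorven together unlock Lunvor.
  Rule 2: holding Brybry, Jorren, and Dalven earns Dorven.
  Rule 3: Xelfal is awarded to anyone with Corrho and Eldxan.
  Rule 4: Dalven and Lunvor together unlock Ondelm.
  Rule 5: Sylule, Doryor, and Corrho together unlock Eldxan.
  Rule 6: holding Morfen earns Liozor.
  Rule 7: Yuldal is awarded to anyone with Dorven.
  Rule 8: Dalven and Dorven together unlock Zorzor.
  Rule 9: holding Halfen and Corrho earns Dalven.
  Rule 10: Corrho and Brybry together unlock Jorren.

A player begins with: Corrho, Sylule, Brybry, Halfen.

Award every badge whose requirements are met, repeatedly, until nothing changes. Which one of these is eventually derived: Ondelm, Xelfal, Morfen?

With Halfen and Corrho, Dalven is earned (Rule 9).
With Corrho and Brybry, Jorren is earned (Rule 10).
With Brybry, Jorren, and Dalven, Dorven is earned (Rule 2).
With Dorven, Yuldal is earned (Rule 7).
With Yuldal and Dorven, Lunvor is earned (Rule 1).
With Dalven and Lunvor, Ondelm is earned (Rule 4).
No rule produces Morfen, and it is not given. Xelfal would need Corrho and Eldxan (Rule 3), but Eldxan is never earned.

Ondelm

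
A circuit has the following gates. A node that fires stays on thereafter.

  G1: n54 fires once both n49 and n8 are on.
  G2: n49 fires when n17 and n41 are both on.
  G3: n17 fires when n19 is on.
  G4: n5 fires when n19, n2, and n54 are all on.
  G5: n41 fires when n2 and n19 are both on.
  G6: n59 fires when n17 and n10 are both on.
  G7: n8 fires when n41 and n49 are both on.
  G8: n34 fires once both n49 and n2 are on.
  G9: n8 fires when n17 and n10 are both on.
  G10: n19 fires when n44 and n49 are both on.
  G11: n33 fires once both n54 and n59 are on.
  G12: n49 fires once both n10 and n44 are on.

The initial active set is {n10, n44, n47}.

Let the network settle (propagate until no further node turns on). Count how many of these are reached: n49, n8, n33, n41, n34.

3

n10 and n44 are on, so n49 fires (G12).
G10: n44 and n49 on → n19 on.
G3: n19 on → n17 on.
G9: n17 and n10 on → n8 on.
G6: n17 and n10 on → n59 on.
G1: n49 and n8 on → n54 on.
n54 and n59 are on, so n33 fires (G11).
n49: reached.
n8: reached.
n33: reached.
n41 would need n2 and n19 (G5), but n2 never turns on.
n34 would need n49 and n2 (G8), but n2 never turns on.
Reached: n49, n8, and n33 — 3 of the 5.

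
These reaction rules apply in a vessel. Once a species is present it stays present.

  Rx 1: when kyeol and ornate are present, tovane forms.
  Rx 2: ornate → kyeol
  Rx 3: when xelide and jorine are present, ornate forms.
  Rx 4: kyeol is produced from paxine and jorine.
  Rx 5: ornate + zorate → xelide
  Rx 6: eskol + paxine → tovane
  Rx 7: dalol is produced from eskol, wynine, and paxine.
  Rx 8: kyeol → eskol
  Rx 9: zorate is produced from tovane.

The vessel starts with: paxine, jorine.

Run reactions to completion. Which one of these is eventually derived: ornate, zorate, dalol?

paxine and jorine present → kyeol forms (Rx 4).
kyeol present → eskol forms (Rx 8).
eskol and paxine present → tovane forms (Rx 6).
tovane present → zorate forms (Rx 9).
ornate would need xelide and jorine (Rx 3), but xelide never forms. dalol would need eskol, wynine, and paxine (Rx 7), but wynine never forms.

zorate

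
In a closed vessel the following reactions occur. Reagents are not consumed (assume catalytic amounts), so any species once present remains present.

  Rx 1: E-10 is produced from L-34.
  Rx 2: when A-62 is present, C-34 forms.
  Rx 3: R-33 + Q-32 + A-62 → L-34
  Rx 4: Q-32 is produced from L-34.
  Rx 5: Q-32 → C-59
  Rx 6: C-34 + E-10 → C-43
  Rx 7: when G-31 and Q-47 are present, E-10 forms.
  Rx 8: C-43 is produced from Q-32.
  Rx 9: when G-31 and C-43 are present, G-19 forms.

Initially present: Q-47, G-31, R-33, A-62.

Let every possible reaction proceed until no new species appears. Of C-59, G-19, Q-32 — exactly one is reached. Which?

G-31 and Q-47 present → E-10 forms (Rx 7).
A-62 present → C-34 forms (Rx 2).
C-34 and E-10 present → C-43 forms (Rx 6).
G-31 and C-43 present → G-19 forms (Rx 9).
Q-32 would need L-34 (Rx 4), but L-34 never forms. C-59 would need Q-32 (Rx 5), but Q-32 never forms.

G-19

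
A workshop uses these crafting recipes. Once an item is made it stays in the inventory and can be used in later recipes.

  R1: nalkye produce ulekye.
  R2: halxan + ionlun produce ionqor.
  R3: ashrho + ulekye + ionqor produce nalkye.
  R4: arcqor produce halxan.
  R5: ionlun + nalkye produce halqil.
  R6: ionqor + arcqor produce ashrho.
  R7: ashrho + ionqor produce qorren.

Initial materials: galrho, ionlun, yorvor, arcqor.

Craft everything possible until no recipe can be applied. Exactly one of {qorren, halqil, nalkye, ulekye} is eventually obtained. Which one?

Using R4, arcqor makes halxan.
halxan + ionlun → ionqor (R2).
Using R6, ionqor and arcqor make ashrho.
ashrho + ionqor → qorren (R7).
ulekye would need nalkye (R1), but nalkye is never obtained. halqil would need ionlun and nalkye (R5), but nalkye is never obtained. nalkye would need ashrho, ulekye, and ionqor (R3), but ulekye is never obtained.

qorren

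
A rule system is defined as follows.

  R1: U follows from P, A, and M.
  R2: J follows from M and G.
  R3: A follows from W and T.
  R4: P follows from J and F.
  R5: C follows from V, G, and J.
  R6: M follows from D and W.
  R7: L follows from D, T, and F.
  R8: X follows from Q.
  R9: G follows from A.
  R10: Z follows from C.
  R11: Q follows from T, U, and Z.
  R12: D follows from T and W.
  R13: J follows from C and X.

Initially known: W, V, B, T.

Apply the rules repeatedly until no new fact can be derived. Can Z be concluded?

Yes

From W and T, R3 gives A.
T and W hold, so D follows (R12).
D and W hold, so M follows (R6).
From A, R9 gives G.
M and G hold, so J follows (R2).
V, G, and J hold, so C follows (R5).
C holds, so Z follows (R10).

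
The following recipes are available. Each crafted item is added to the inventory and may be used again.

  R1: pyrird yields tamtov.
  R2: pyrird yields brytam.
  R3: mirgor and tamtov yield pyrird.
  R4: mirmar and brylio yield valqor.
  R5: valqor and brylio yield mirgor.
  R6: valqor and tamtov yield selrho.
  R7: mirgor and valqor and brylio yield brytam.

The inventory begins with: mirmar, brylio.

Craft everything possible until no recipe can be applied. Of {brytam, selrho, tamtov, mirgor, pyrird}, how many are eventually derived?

Using R4, mirmar and brylio make valqor.
Using R5, valqor and brylio make mirgor.
Using R7, mirgor, valqor, and brylio make brytam.
brytam: reached.
selrho would need valqor and tamtov (R6), but tamtov is never obtained.
tamtov would need pyrird (R1), but pyrird is never obtained.
mirgor: reached.
pyrird would need mirgor and tamtov (R3), but tamtov is never obtained.
Reached: brytam and mirgor — 2 of the 5.

2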